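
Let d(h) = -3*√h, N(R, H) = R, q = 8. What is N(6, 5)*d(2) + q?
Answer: 8 - 18*√2 ≈ -17.456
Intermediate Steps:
N(6, 5)*d(2) + q = 6*(-3*√2) + 8 = -18*√2 + 8 = 8 - 18*√2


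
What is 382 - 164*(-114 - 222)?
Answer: 55486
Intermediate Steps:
382 - 164*(-114 - 222) = 382 - 164*(-336) = 382 + 55104 = 55486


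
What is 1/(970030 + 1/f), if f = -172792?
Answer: 172792/167613423759 ≈ 1.0309e-6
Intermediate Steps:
1/(970030 + 1/f) = 1/(970030 + 1/(-172792)) = 1/(970030 - 1/172792) = 1/(167613423759/172792) = 172792/167613423759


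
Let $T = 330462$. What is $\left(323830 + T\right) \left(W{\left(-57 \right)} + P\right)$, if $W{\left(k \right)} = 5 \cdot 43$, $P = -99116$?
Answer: $-64710133092$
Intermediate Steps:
$W{\left(k \right)} = 215$
$\left(323830 + T\right) \left(W{\left(-57 \right)} + P\right) = \left(323830 + 330462\right) \left(215 - 99116\right) = 654292 \left(-98901\right) = -64710133092$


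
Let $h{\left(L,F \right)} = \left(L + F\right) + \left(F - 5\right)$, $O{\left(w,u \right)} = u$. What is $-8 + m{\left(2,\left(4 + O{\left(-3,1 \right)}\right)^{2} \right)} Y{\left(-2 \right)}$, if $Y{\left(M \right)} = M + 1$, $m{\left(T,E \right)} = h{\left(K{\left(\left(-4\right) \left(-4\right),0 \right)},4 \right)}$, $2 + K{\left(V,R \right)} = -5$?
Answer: $-4$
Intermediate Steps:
$K{\left(V,R \right)} = -7$ ($K{\left(V,R \right)} = -2 - 5 = -7$)
$h{\left(L,F \right)} = -5 + L + 2 F$ ($h{\left(L,F \right)} = \left(F + L\right) + \left(-5 + F\right) = -5 + L + 2 F$)
$m{\left(T,E \right)} = -4$ ($m{\left(T,E \right)} = -5 - 7 + 2 \cdot 4 = -5 - 7 + 8 = -4$)
$Y{\left(M \right)} = 1 + M$
$-8 + m{\left(2,\left(4 + O{\left(-3,1 \right)}\right)^{2} \right)} Y{\left(-2 \right)} = -8 - 4 \left(1 - 2\right) = -8 - -4 = -8 + 4 = -4$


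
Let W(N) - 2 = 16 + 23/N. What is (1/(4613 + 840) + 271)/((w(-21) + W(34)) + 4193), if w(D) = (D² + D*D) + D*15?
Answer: 50243976/885976175 ≈ 0.056710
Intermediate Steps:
w(D) = 2*D² + 15*D (w(D) = (D² + D²) + 15*D = 2*D² + 15*D)
W(N) = 18 + 23/N (W(N) = 2 + (16 + 23/N) = 18 + 23/N)
(1/(4613 + 840) + 271)/((w(-21) + W(34)) + 4193) = (1/(4613 + 840) + 271)/((-21*(15 + 2*(-21)) + (18 + 23/34)) + 4193) = (1/5453 + 271)/((-21*(15 - 42) + (18 + 23*(1/34))) + 4193) = (1/5453 + 271)/((-21*(-27) + (18 + 23/34)) + 4193) = 1477764/(5453*((567 + 635/34) + 4193)) = 1477764/(5453*(19913/34 + 4193)) = 1477764/(5453*(162475/34)) = (1477764/5453)*(34/162475) = 50243976/885976175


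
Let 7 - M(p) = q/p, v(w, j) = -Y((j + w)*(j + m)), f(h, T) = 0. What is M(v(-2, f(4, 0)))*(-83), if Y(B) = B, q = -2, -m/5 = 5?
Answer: -14442/25 ≈ -577.68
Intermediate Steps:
m = -25 (m = -5*5 = -25)
v(w, j) = -(-25 + j)*(j + w) (v(w, j) = -(j + w)*(j - 25) = -(j + w)*(-25 + j) = -(-25 + j)*(j + w))
M(p) = 7 + 2/p (M(p) = 7 - (-2)/p = 7 + 2/p)
M(v(-2, f(4, 0)))*(-83) = (7 + 2/(-1*0² + 25*0 + 25*(-2) - 1*0*(-2)))*(-83) = (7 + 2/(-1*0 + 0 - 50 + 0))*(-83) = (7 + 2/(0 + 0 - 50 + 0))*(-83) = (7 + 2/(-50))*(-83) = (7 + 2*(-1/50))*(-83) = (7 - 1/25)*(-83) = (174/25)*(-83) = -14442/25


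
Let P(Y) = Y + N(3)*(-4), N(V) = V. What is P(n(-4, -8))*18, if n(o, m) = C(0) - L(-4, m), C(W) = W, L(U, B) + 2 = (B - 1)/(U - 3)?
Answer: -1422/7 ≈ -203.14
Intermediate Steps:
L(U, B) = -2 + (-1 + B)/(-3 + U) (L(U, B) = -2 + (B - 1)/(U - 3) = -2 + (-1 + B)/(-3 + U))
n(o, m) = 13/7 + m/7 (n(o, m) = 0 - (5 + m - 2*(-4))/(-3 - 4) = 0 - (5 + m + 8)/(-7) = 0 - (-1)*(13 + m)/7 = 0 - (-13/7 - m/7) = 0 + (13/7 + m/7) = 13/7 + m/7)
P(Y) = -12 + Y (P(Y) = Y + 3*(-4) = Y - 12 = -12 + Y)
P(n(-4, -8))*18 = (-12 + (13/7 + (1/7)*(-8)))*18 = (-12 + (13/7 - 8/7))*18 = (-12 + 5/7)*18 = -79/7*18 = -1422/7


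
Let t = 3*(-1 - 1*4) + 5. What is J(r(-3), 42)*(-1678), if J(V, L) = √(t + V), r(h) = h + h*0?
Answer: -1678*I*√13 ≈ -6050.1*I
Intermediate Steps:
t = -10 (t = 3*(-1 - 4) + 5 = 3*(-5) + 5 = -15 + 5 = -10)
r(h) = h (r(h) = h + 0 = h)
J(V, L) = √(-10 + V)
J(r(-3), 42)*(-1678) = √(-10 - 3)*(-1678) = √(-13)*(-1678) = (I*√13)*(-1678) = -1678*I*√13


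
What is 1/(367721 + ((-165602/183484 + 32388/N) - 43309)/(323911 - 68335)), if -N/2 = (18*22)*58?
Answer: 44877660192288/16502450478477360613 ≈ 2.7195e-6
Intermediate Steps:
N = -45936 (N = -2*18*22*58 = -792*58 = -2*22968 = -45936)
1/(367721 + ((-165602/183484 + 32388/N) - 43309)/(323911 - 68335)) = 1/(367721 + ((-165602/183484 + 32388/(-45936)) - 43309)/(323911 - 68335)) = 1/(367721 + ((-165602*1/183484 + 32388*(-1/45936)) - 43309)/255576) = 1/(367721 + ((-82801/91742 - 2699/3828) - 43309)*(1/255576)) = 1/(367721 + (-282286943/175594188 - 43309)*(1/255576)) = 1/(367721 - 7605090975035/175594188*1/255576) = 1/(367721 - 7605090975035/44877660192288) = 1/(16502450478477360613/44877660192288) = 44877660192288/16502450478477360613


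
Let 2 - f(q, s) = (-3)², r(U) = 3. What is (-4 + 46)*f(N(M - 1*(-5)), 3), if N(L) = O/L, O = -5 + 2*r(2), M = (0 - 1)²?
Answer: -294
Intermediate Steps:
M = 1 (M = (-1)² = 1)
O = 1 (O = -5 + 2*3 = -5 + 6 = 1)
N(L) = 1/L
f(q, s) = -7 (f(q, s) = 2 - 1*(-3)² = 2 - 1*9 = 2 - 9 = -7)
(-4 + 46)*f(N(M - 1*(-5)), 3) = (-4 + 46)*(-7) = 42*(-7) = -294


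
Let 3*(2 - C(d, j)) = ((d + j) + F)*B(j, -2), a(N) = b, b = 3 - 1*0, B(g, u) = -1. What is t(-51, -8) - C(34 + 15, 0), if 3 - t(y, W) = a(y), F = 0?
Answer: -55/3 ≈ -18.333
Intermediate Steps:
b = 3 (b = 3 + 0 = 3)
a(N) = 3
t(y, W) = 0 (t(y, W) = 3 - 1*3 = 3 - 3 = 0)
C(d, j) = 2 + d/3 + j/3 (C(d, j) = 2 - ((d + j) + 0)*(-1)/3 = 2 - (d + j)*(-1)/3 = 2 - (-d - j)/3 = 2 + (d/3 + j/3) = 2 + d/3 + j/3)
t(-51, -8) - C(34 + 15, 0) = 0 - (2 + (34 + 15)/3 + (⅓)*0) = 0 - (2 + (⅓)*49 + 0) = 0 - (2 + 49/3 + 0) = 0 - 1*55/3 = 0 - 55/3 = -55/3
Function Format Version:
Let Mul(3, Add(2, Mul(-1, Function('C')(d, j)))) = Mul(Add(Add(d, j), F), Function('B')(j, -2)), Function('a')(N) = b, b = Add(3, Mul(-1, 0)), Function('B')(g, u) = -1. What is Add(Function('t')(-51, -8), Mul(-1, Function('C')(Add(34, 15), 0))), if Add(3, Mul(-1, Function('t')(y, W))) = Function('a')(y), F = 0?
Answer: Rational(-55, 3) ≈ -18.333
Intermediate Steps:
b = 3 (b = Add(3, 0) = 3)
Function('a')(N) = 3
Function('t')(y, W) = 0 (Function('t')(y, W) = Add(3, Mul(-1, 3)) = Add(3, -3) = 0)
Function('C')(d, j) = Add(2, Mul(Rational(1, 3), d), Mul(Rational(1, 3), j)) (Function('C')(d, j) = Add(2, Mul(Rational(-1, 3), Mul(Add(Add(d, j), 0), -1))) = Add(2, Mul(Rational(-1, 3), Mul(Add(d, j), -1))) = Add(2, Mul(Rational(-1, 3), Add(Mul(-1, d), Mul(-1, j)))) = Add(2, Add(Mul(Rational(1, 3), d), Mul(Rational(1, 3), j))) = Add(2, Mul(Rational(1, 3), d), Mul(Rational(1, 3), j)))
Add(Function('t')(-51, -8), Mul(-1, Function('C')(Add(34, 15), 0))) = Add(0, Mul(-1, Add(2, Mul(Rational(1, 3), Add(34, 15)), Mul(Rational(1, 3), 0)))) = Add(0, Mul(-1, Add(2, Mul(Rational(1, 3), 49), 0))) = Add(0, Mul(-1, Add(2, Rational(49, 3), 0))) = Add(0, Mul(-1, Rational(55, 3))) = Add(0, Rational(-55, 3)) = Rational(-55, 3)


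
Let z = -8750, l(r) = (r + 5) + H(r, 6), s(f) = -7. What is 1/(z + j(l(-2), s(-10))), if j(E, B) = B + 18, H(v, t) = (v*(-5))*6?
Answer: -1/8739 ≈ -0.00011443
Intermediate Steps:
H(v, t) = -30*v (H(v, t) = -5*v*6 = -30*v)
l(r) = 5 - 29*r (l(r) = (r + 5) - 30*r = (5 + r) - 30*r = 5 - 29*r)
j(E, B) = 18 + B
1/(z + j(l(-2), s(-10))) = 1/(-8750 + (18 - 7)) = 1/(-8750 + 11) = 1/(-8739) = -1/8739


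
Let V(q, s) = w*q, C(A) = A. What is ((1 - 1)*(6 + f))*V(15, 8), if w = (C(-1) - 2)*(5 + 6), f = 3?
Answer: 0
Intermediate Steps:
w = -33 (w = (-1 - 2)*(5 + 6) = -3*11 = -33)
V(q, s) = -33*q
((1 - 1)*(6 + f))*V(15, 8) = ((1 - 1)*(6 + 3))*(-33*15) = (0*9)*(-495) = 0*(-495) = 0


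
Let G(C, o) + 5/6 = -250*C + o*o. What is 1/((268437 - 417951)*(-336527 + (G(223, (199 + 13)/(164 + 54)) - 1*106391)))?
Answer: 11881/885821584763003 ≈ 1.3412e-11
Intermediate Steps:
G(C, o) = -5/6 + o**2 - 250*C (G(C, o) = -5/6 + (-250*C + o*o) = -5/6 + (-250*C + o**2) = -5/6 + (o**2 - 250*C) = -5/6 + o**2 - 250*C)
1/((268437 - 417951)*(-336527 + (G(223, (199 + 13)/(164 + 54)) - 1*106391))) = 1/((268437 - 417951)*(-336527 + ((-5/6 + ((199 + 13)/(164 + 54))**2 - 250*223) - 1*106391))) = 1/(-149514*(-336527 + ((-5/6 + (212/218)**2 - 55750) - 106391))) = 1/(-149514*(-336527 + ((-5/6 + (212*(1/218))**2 - 55750) - 106391))) = 1/(-149514*(-336527 + ((-5/6 + (106/109)**2 - 55750) - 106391))) = 1/(-149514*(-336527 + ((-5/6 + 11236/11881 - 55750) - 106391))) = 1/(-149514*(-336527 + (-3974186489/71286 - 106391))) = 1/(-149514*(-336527 - 11558375315/71286)) = 1/(-149514*(-35548039037/71286)) = 1/(885821584763003/11881) = 11881/885821584763003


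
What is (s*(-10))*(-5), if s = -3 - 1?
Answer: -200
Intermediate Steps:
s = -4
(s*(-10))*(-5) = -4*(-10)*(-5) = 40*(-5) = -200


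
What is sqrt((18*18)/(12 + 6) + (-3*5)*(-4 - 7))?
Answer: sqrt(183) ≈ 13.528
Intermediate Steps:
sqrt((18*18)/(12 + 6) + (-3*5)*(-4 - 7)) = sqrt(324/18 - 15*(-11)) = sqrt(324*(1/18) + 165) = sqrt(18 + 165) = sqrt(183)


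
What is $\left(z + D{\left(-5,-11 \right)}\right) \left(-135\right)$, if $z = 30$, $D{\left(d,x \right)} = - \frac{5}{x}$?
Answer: $- \frac{45225}{11} \approx -4111.4$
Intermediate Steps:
$\left(z + D{\left(-5,-11 \right)}\right) \left(-135\right) = \left(30 - \frac{5}{-11}\right) \left(-135\right) = \left(30 - - \frac{5}{11}\right) \left(-135\right) = \left(30 + \frac{5}{11}\right) \left(-135\right) = \frac{335}{11} \left(-135\right) = - \frac{45225}{11}$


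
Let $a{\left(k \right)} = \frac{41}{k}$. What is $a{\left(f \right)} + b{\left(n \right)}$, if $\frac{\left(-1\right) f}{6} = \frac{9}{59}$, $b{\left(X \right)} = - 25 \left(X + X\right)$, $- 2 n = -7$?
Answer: $- \frac{11869}{54} \approx -219.8$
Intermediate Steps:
$n = \frac{7}{2}$ ($n = \left(- \frac{1}{2}\right) \left(-7\right) = \frac{7}{2} \approx 3.5$)
$b{\left(X \right)} = - 50 X$ ($b{\left(X \right)} = - 25 \cdot 2 X = - 50 X$)
$f = - \frac{54}{59}$ ($f = - 6 \cdot \frac{9}{59} = - 6 \cdot 9 \cdot \frac{1}{59} = \left(-6\right) \frac{9}{59} = - \frac{54}{59} \approx -0.91525$)
$a{\left(f \right)} + b{\left(n \right)} = \frac{41}{- \frac{54}{59}} - 175 = 41 \left(- \frac{59}{54}\right) - 175 = - \frac{2419}{54} - 175 = - \frac{11869}{54}$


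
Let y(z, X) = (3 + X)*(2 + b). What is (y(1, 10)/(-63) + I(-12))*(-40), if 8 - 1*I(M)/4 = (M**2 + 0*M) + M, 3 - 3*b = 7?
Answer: 3750800/189 ≈ 19846.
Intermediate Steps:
b = -4/3 (b = 1 - 1/3*7 = 1 - 7/3 = -4/3 ≈ -1.3333)
I(M) = 32 - 4*M - 4*M**2 (I(M) = 32 - 4*((M**2 + 0*M) + M) = 32 - 4*((M**2 + 0) + M) = 32 - 4*(M**2 + M) = 32 - 4*(M + M**2) = 32 + (-4*M - 4*M**2) = 32 - 4*M - 4*M**2)
y(z, X) = 2 + 2*X/3 (y(z, X) = (3 + X)*(2 - 4/3) = (3 + X)*(2/3) = 2 + 2*X/3)
(y(1, 10)/(-63) + I(-12))*(-40) = ((2 + (2/3)*10)/(-63) + (32 - 4*(-12) - 4*(-12)**2))*(-40) = ((2 + 20/3)*(-1/63) + (32 + 48 - 4*144))*(-40) = ((26/3)*(-1/63) + (32 + 48 - 576))*(-40) = (-26/189 - 496)*(-40) = -93770/189*(-40) = 3750800/189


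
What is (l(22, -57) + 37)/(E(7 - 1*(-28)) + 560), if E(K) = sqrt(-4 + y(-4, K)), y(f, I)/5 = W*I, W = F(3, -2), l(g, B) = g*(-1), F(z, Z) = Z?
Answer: 4200/156977 - 15*I*sqrt(354)/313954 ≈ 0.026756 - 0.00089893*I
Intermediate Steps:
l(g, B) = -g
W = -2
y(f, I) = -10*I (y(f, I) = 5*(-2*I) = -10*I)
E(K) = sqrt(-4 - 10*K)
(l(22, -57) + 37)/(E(7 - 1*(-28)) + 560) = (-1*22 + 37)/(sqrt(-4 - 10*(7 - 1*(-28))) + 560) = (-22 + 37)/(sqrt(-4 - 10*(7 + 28)) + 560) = 15/(sqrt(-4 - 10*35) + 560) = 15/(sqrt(-4 - 350) + 560) = 15/(sqrt(-354) + 560) = 15/(I*sqrt(354) + 560) = 15/(560 + I*sqrt(354))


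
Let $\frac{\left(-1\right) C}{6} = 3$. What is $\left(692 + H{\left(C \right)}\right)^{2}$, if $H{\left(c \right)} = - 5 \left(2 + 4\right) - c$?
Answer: $462400$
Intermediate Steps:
$C = -18$ ($C = \left(-6\right) 3 = -18$)
$H{\left(c \right)} = -30 - c$ ($H{\left(c \right)} = \left(-5\right) 6 - c = -30 - c$)
$\left(692 + H{\left(C \right)}\right)^{2} = \left(692 - 12\right)^{2} = 680^{2} = 462400$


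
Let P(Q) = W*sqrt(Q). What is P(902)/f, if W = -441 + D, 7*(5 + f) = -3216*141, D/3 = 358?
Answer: -4431*sqrt(902)/453491 ≈ -0.29345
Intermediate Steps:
D = 1074 (D = 3*358 = 1074)
f = -453491/7 (f = -5 + (-3216*141)/7 = -5 + (1/7)*(-453456) = -5 - 453456/7 = -453491/7 ≈ -64784.)
W = 633 (W = -441 + 1074 = 633)
P(Q) = 633*sqrt(Q)
P(902)/f = (633*sqrt(902))/(-453491/7) = (633*sqrt(902))*(-7/453491) = -4431*sqrt(902)/453491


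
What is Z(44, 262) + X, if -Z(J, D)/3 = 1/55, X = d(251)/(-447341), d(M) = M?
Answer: -1355828/24603755 ≈ -0.055107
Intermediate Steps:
X = -251/447341 (X = 251/(-447341) = 251*(-1/447341) = -251/447341 ≈ -0.00056109)
Z(J, D) = -3/55
Z(44, 262) + X = -3/55 - 251/447341 = -1355828/24603755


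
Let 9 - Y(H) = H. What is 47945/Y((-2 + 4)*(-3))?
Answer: 9589/3 ≈ 3196.3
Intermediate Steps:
Y(H) = 9 - H
47945/Y((-2 + 4)*(-3)) = 47945/(9 - (-2 + 4)*(-3)) = 47945/(9 - 2*(-3)) = 47945/(9 - 1*(-6)) = 47945/(9 + 6) = 47945/15 = 47945*(1/15) = 9589/3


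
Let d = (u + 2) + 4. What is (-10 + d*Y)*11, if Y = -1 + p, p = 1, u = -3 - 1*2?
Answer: -110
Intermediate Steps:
u = -5 (u = -3 - 2 = -5)
Y = 0 (Y = -1 + 1 = 0)
d = 1 (d = (-5 + 2) + 4 = -3 + 4 = 1)
(-10 + d*Y)*11 = (-10 + 1*0)*11 = (-10 + 0)*11 = -10*11 = -110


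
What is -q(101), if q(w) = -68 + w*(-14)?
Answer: 1482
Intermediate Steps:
q(w) = -68 - 14*w
-q(101) = -(-68 - 14*101) = -(-68 - 1414) = -1*(-1482) = 1482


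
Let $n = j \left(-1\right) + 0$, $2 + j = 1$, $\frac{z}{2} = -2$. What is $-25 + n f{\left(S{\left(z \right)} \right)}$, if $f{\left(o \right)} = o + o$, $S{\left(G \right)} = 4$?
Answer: $-17$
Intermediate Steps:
$z = -4$ ($z = 2 \left(-2\right) = -4$)
$j = -1$ ($j = -2 + 1 = -1$)
$n = 1$ ($n = \left(-1\right) \left(-1\right) + 0 = 1 + 0 = 1$)
$f{\left(o \right)} = 2 o$
$-25 + n f{\left(S{\left(z \right)} \right)} = -25 + 1 \cdot 2 \cdot 4 = -25 + 1 \cdot 8 = -25 + 8 = -17$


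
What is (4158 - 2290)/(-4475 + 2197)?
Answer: -934/1139 ≈ -0.82002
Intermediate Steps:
(4158 - 2290)/(-4475 + 2197) = 1868/(-2278) = 1868*(-1/2278) = -934/1139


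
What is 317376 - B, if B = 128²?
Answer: 300992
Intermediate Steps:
B = 16384
317376 - B = 317376 - 1*16384 = 317376 - 16384 = 300992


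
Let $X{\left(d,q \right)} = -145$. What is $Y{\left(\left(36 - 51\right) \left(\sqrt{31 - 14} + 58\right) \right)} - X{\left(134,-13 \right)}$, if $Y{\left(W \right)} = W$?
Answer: $-725 - 15 \sqrt{17} \approx -786.85$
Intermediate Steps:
$Y{\left(\left(36 - 51\right) \left(\sqrt{31 - 14} + 58\right) \right)} - X{\left(134,-13 \right)} = \left(36 - 51\right) \left(\sqrt{31 - 14} + 58\right) - -145 = - 15 \left(\sqrt{17} + 58\right) + 145 = - 15 \left(58 + \sqrt{17}\right) + 145 = \left(-870 - 15 \sqrt{17}\right) + 145 = -725 - 15 \sqrt{17}$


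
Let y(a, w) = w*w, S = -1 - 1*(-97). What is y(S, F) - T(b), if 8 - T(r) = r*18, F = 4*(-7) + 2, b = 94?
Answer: 2360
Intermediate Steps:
S = 96 (S = -1 + 97 = 96)
F = -26 (F = -28 + 2 = -26)
y(a, w) = w²
T(r) = 8 - 18*r (T(r) = 8 - r*18 = 8 - 18*r)
y(S, F) - T(b) = (-26)² - (8 - 18*94) = 676 - (8 - 1692) = 676 - 1*(-1684) = 676 + 1684 = 2360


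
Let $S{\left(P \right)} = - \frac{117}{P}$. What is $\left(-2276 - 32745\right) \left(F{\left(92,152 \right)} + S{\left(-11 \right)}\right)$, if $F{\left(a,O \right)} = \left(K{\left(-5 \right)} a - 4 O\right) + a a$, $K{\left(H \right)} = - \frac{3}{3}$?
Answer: $- \frac{2995030941}{11} \approx -2.7228 \cdot 10^{8}$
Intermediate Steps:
$K{\left(H \right)} = -1$ ($K{\left(H \right)} = \left(-3\right) \frac{1}{3} = -1$)
$F{\left(a,O \right)} = a^{2} - a - 4 O$ ($F{\left(a,O \right)} = \left(- a - 4 O\right) + a a = \left(- a - 4 O\right) + a^{2} = a^{2} - a - 4 O$)
$\left(-2276 - 32745\right) \left(F{\left(92,152 \right)} + S{\left(-11 \right)}\right) = \left(-2276 - 32745\right) \left(\left(92^{2} - 92 - 608\right) - \frac{117}{-11}\right) = - 35021 \left(\left(8464 - 92 - 608\right) - - \frac{117}{11}\right) = - 35021 \left(7764 + \frac{117}{11}\right) = \left(-35021\right) \frac{85521}{11} = - \frac{2995030941}{11}$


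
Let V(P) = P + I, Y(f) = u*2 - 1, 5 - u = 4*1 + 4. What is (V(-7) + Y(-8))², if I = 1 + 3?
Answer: 100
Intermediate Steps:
I = 4
u = -3 (u = 5 - (4*1 + 4) = 5 - (4 + 4) = 5 - 1*8 = 5 - 8 = -3)
Y(f) = -7 (Y(f) = -3*2 - 1 = -6 - 1 = -7)
V(P) = 4 + P (V(P) = P + 4 = 4 + P)
(V(-7) + Y(-8))² = ((4 - 7) - 7)² = (-3 - 7)² = (-10)² = 100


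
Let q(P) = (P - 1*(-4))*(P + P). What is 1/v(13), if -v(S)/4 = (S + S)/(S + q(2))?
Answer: -37/104 ≈ -0.35577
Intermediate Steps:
q(P) = 2*P*(4 + P) (q(P) = (P + 4)*(2*P) = (4 + P)*(2*P) = 2*P*(4 + P))
v(S) = -8*S/(24 + S) (v(S) = -4*(S + S)/(S + 2*2*(4 + 2)) = -4*2*S/(S + 2*2*6) = -4*2*S/(S + 24) = -4*2*S/(24 + S) = -8*S/(24 + S))
1/v(13) = 1/(-8*13/(24 + 13)) = 1/(-8*13/37) = 1/(-8*13*1/37) = 1/(-104/37) = -37/104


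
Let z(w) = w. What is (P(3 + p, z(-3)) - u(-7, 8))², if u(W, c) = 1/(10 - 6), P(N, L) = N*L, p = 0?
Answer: 1369/16 ≈ 85.563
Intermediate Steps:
P(N, L) = L*N
u(W, c) = ¼ (u(W, c) = 1/4 = ¼)
(P(3 + p, z(-3)) - u(-7, 8))² = (-3*(3 + 0) - 1*¼)² = (-3*3 - ¼)² = (-9 - ¼)² = (-37/4)² = 1369/16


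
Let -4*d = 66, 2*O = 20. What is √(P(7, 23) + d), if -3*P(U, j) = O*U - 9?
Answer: I*√1326/6 ≈ 6.069*I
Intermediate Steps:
O = 10 (O = (½)*20 = 10)
d = -33/2 (d = -¼*66 = -33/2 ≈ -16.500)
P(U, j) = 3 - 10*U/3 (P(U, j) = -(10*U - 9)/3 = -(-9 + 10*U)/3 = 3 - 10*U/3)
√(P(7, 23) + d) = √((3 - 10/3*7) - 33/2) = √((3 - 70/3) - 33/2) = √(-61/3 - 33/2) = √(-221/6) = I*√1326/6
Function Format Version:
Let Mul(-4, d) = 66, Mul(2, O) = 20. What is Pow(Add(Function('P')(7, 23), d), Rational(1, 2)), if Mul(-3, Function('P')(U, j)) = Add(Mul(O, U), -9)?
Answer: Mul(Rational(1, 6), I, Pow(1326, Rational(1, 2))) ≈ Mul(6.0690, I)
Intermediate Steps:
O = 10 (O = Mul(Rational(1, 2), 20) = 10)
d = Rational(-33, 2) (d = Mul(Rational(-1, 4), 66) = Rational(-33, 2) ≈ -16.500)
Function('P')(U, j) = Add(3, Mul(Rational(-10, 3), U)) (Function('P')(U, j) = Mul(Rational(-1, 3), Add(Mul(10, U), -9)) = Mul(Rational(-1, 3), Add(-9, Mul(10, U))) = Add(3, Mul(Rational(-10, 3), U)))
Pow(Add(Function('P')(7, 23), d), Rational(1, 2)) = Pow(Add(Add(3, Mul(Rational(-10, 3), 7)), Rational(-33, 2)), Rational(1, 2)) = Pow(Add(Add(3, Rational(-70, 3)), Rational(-33, 2)), Rational(1, 2)) = Pow(Add(Rational(-61, 3), Rational(-33, 2)), Rational(1, 2)) = Pow(Rational(-221, 6), Rational(1, 2)) = Mul(Rational(1, 6), I, Pow(1326, Rational(1, 2)))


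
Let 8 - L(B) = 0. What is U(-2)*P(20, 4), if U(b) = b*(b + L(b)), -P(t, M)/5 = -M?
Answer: -240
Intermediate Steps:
P(t, M) = 5*M (P(t, M) = -(-5)*M = 5*M)
L(B) = 8 (L(B) = 8 - 1*0 = 8 + 0 = 8)
U(b) = b*(8 + b) (U(b) = b*(b + 8) = b*(8 + b))
U(-2)*P(20, 4) = (-2*(8 - 2))*(5*4) = -2*6*20 = -12*20 = -240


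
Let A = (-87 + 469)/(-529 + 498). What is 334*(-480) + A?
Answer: -4970302/31 ≈ -1.6033e+5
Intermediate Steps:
A = -382/31 (A = 382/(-31) = 382*(-1/31) = -382/31 ≈ -12.323)
334*(-480) + A = 334*(-480) - 382/31 = -160320 - 382/31 = -4970302/31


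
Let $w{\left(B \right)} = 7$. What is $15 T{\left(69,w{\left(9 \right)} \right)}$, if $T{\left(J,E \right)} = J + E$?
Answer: $1140$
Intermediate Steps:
$T{\left(J,E \right)} = E + J$
$15 T{\left(69,w{\left(9 \right)} \right)} = 15 \left(7 + 69\right) = 15 \cdot 76 = 1140$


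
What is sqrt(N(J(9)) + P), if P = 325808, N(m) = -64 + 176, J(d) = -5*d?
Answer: 4*sqrt(20370) ≈ 570.89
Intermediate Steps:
N(m) = 112
sqrt(N(J(9)) + P) = sqrt(112 + 325808) = sqrt(325920) = 4*sqrt(20370)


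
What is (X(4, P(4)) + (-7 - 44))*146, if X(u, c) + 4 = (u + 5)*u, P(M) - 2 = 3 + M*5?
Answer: -2774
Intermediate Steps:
P(M) = 5 + 5*M (P(M) = 2 + (3 + M*5) = 2 + (3 + 5*M) = 5 + 5*M)
X(u, c) = -4 + u*(5 + u) (X(u, c) = -4 + (u + 5)*u = -4 + (5 + u)*u = -4 + u*(5 + u))
(X(4, P(4)) + (-7 - 44))*146 = ((-4 + 4² + 5*4) + (-7 - 44))*146 = ((-4 + 16 + 20) - 51)*146 = (32 - 51)*146 = -19*146 = -2774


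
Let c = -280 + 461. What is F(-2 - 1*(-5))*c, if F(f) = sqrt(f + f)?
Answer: 181*sqrt(6) ≈ 443.36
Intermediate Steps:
c = 181
F(f) = sqrt(2)*sqrt(f) (F(f) = sqrt(2*f) = sqrt(2)*sqrt(f))
F(-2 - 1*(-5))*c = (sqrt(2)*sqrt(-2 - 1*(-5)))*181 = (sqrt(2)*sqrt(-2 + 5))*181 = (sqrt(2)*sqrt(3))*181 = sqrt(6)*181 = 181*sqrt(6)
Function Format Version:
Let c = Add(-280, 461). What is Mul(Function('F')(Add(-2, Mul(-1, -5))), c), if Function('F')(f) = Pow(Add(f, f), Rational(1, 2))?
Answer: Mul(181, Pow(6, Rational(1, 2))) ≈ 443.36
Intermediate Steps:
c = 181
Function('F')(f) = Mul(Pow(2, Rational(1, 2)), Pow(f, Rational(1, 2))) (Function('F')(f) = Pow(Mul(2, f), Rational(1, 2)) = Mul(Pow(2, Rational(1, 2)), Pow(f, Rational(1, 2))))
Mul(Function('F')(Add(-2, Mul(-1, -5))), c) = Mul(Mul(Pow(2, Rational(1, 2)), Pow(Add(-2, Mul(-1, -5)), Rational(1, 2))), 181) = Mul(Mul(Pow(2, Rational(1, 2)), Pow(Add(-2, 5), Rational(1, 2))), 181) = Mul(Mul(Pow(2, Rational(1, 2)), Pow(3, Rational(1, 2))), 181) = Mul(Pow(6, Rational(1, 2)), 181) = Mul(181, Pow(6, Rational(1, 2)))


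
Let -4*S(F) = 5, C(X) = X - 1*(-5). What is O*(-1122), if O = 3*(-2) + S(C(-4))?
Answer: 16269/2 ≈ 8134.5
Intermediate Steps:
C(X) = 5 + X (C(X) = X + 5 = 5 + X)
S(F) = -5/4 (S(F) = -¼*5 = -5/4)
O = -29/4 (O = 3*(-2) - 5/4 = -6 - 5/4 = -29/4 ≈ -7.2500)
O*(-1122) = -29/4*(-1122) = 16269/2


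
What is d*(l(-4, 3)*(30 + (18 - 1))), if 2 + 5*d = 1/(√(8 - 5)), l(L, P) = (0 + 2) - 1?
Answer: -94/5 + 47*√3/15 ≈ -13.373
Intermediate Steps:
l(L, P) = 1 (l(L, P) = 2 - 1 = 1)
d = -⅖ + √3/15 (d = -⅖ + 1/(5*(√(8 - 5))) = -⅖ + 1/(5*(√3)) = -⅖ + (√3/3)/5 = -⅖ + √3/15 ≈ -0.28453)
d*(l(-4, 3)*(30 + (18 - 1))) = (-⅖ + √3/15)*(1*(30 + (18 - 1))) = (-⅖ + √3/15)*(1*(30 + 17)) = (-⅖ + √3/15)*(1*47) = (-⅖ + √3/15)*47 = -94/5 + 47*√3/15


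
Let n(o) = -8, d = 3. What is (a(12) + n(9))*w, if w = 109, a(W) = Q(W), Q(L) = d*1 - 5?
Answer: -1090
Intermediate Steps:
Q(L) = -2 (Q(L) = 3*1 - 5 = 3 - 5 = -2)
a(W) = -2
(a(12) + n(9))*w = (-2 - 8)*109 = -10*109 = -1090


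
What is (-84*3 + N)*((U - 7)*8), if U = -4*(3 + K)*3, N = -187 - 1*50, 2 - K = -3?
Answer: 402936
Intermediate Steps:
K = 5 (K = 2 - 1*(-3) = 2 + 3 = 5)
N = -237 (N = -187 - 50 = -237)
U = -96 (U = -4*(3 + 5)*3 = -4*8*3 = -32*3 = -96)
(-84*3 + N)*((U - 7)*8) = (-84*3 - 237)*((-96 - 7)*8) = (-252 - 237)*(-103*8) = -489*(-824) = 402936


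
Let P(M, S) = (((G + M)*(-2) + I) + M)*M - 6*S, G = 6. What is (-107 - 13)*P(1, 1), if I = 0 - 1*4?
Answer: 2760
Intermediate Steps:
I = -4 (I = 0 - 4 = -4)
P(M, S) = -6*S + M*(-16 - M) (P(M, S) = (((6 + M)*(-2) - 4) + M)*M - 6*S = (((-12 - 2*M) - 4) + M)*M - 6*S = ((-16 - 2*M) + M)*M - 6*S = (-16 - M)*M - 6*S = M*(-16 - M) - 6*S = -6*S + M*(-16 - M))
(-107 - 13)*P(1, 1) = (-107 - 13)*(-1*1² - 16*1 - 6*1) = -120*(-1*1 - 16 - 6) = -120*(-1 - 16 - 6) = -120*(-23) = 2760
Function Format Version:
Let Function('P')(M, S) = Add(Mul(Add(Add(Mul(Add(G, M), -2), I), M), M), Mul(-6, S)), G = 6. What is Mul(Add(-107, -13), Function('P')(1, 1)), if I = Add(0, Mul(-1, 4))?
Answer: 2760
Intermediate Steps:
I = -4 (I = Add(0, -4) = -4)
Function('P')(M, S) = Add(Mul(-6, S), Mul(M, Add(-16, Mul(-1, M)))) (Function('P')(M, S) = Add(Mul(Add(Add(Mul(Add(6, M), -2), -4), M), M), Mul(-6, S)) = Add(Mul(Add(Add(Add(-12, Mul(-2, M)), -4), M), M), Mul(-6, S)) = Add(Mul(Add(Add(-16, Mul(-2, M)), M), M), Mul(-6, S)) = Add(Mul(Add(-16, Mul(-1, M)), M), Mul(-6, S)) = Add(Mul(M, Add(-16, Mul(-1, M))), Mul(-6, S)) = Add(Mul(-6, S), Mul(M, Add(-16, Mul(-1, M)))))
Mul(Add(-107, -13), Function('P')(1, 1)) = Mul(Add(-107, -13), Add(Mul(-1, Pow(1, 2)), Mul(-16, 1), Mul(-6, 1))) = Mul(-120, Add(Mul(-1, 1), -16, -6)) = Mul(-120, Add(-1, -16, -6)) = Mul(-120, -23) = 2760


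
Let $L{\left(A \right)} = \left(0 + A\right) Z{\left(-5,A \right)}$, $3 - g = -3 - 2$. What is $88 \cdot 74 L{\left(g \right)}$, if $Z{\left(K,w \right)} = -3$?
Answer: $-156288$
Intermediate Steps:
$g = 8$ ($g = 3 - \left(-3 - 2\right) = 3 - -5 = 3 + 5 = 8$)
$L{\left(A \right)} = - 3 A$ ($L{\left(A \right)} = \left(0 + A\right) \left(-3\right) = A \left(-3\right) = - 3 A$)
$88 \cdot 74 L{\left(g \right)} = 88 \cdot 74 \left(\left(-3\right) 8\right) = 6512 \left(-24\right) = -156288$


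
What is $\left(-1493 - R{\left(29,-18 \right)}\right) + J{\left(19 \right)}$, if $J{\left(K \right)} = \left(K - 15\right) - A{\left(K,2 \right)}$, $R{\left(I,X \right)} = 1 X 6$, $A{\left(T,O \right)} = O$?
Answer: $-1383$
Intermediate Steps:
$R{\left(I,X \right)} = 6 X$ ($R{\left(I,X \right)} = X 6 = 6 X$)
$J{\left(K \right)} = -17 + K$ ($J{\left(K \right)} = \left(K - 15\right) - 2 = \left(-15 + K\right) - 2 = -17 + K$)
$\left(-1493 - R{\left(29,-18 \right)}\right) + J{\left(19 \right)} = \left(-1493 - 6 \left(-18\right)\right) + \left(-17 + 19\right) = \left(-1493 - -108\right) + 2 = \left(-1493 + 108\right) + 2 = -1385 + 2 = -1383$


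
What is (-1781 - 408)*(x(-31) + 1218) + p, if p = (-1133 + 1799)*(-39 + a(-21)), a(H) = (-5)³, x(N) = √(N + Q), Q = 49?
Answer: -2775426 - 6567*√2 ≈ -2.7847e+6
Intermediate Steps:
x(N) = √(49 + N) (x(N) = √(N + 49) = √(49 + N))
a(H) = -125
p = -109224 (p = (-1133 + 1799)*(-39 - 125) = 666*(-164) = -109224)
(-1781 - 408)*(x(-31) + 1218) + p = (-1781 - 408)*(√(49 - 31) + 1218) - 109224 = -2189*(√18 + 1218) - 109224 = -2189*(3*√2 + 1218) - 109224 = -2189*(1218 + 3*√2) - 109224 = (-2666202 - 6567*√2) - 109224 = -2775426 - 6567*√2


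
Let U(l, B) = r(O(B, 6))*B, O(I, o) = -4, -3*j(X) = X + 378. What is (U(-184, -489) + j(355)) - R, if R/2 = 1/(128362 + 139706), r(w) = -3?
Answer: 54626301/44678 ≈ 1222.7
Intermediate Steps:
j(X) = -126 - X/3 (j(X) = -(X + 378)/3 = -(378 + X)/3 = -126 - X/3)
R = 1/134034 (R = 2/(128362 + 139706) = 2/268068 = 2*(1/268068) = 1/134034 ≈ 7.4608e-6)
U(l, B) = -3*B
(U(-184, -489) + j(355)) - R = (-3*(-489) + (-126 - ⅓*355)) - 1*1/134034 = (1467 + (-126 - 355/3)) - 1/134034 = (1467 - 733/3) - 1/134034 = 3668/3 - 1/134034 = 54626301/44678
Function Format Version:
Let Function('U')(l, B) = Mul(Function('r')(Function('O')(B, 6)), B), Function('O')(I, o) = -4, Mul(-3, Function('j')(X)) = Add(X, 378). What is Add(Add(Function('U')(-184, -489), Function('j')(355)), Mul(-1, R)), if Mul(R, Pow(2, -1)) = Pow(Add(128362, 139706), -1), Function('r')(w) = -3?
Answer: Rational(54626301, 44678) ≈ 1222.7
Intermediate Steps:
Function('j')(X) = Add(-126, Mul(Rational(-1, 3), X)) (Function('j')(X) = Mul(Rational(-1, 3), Add(X, 378)) = Mul(Rational(-1, 3), Add(378, X)) = Add(-126, Mul(Rational(-1, 3), X)))
R = Rational(1, 134034) (R = Mul(2, Pow(Add(128362, 139706), -1)) = Mul(2, Pow(268068, -1)) = Mul(2, Rational(1, 268068)) = Rational(1, 134034) ≈ 7.4608e-6)
Function('U')(l, B) = Mul(-3, B)
Add(Add(Function('U')(-184, -489), Function('j')(355)), Mul(-1, R)) = Add(Add(Mul(-3, -489), Add(-126, Mul(Rational(-1, 3), 355))), Mul(-1, Rational(1, 134034))) = Add(Add(1467, Add(-126, Rational(-355, 3))), Rational(-1, 134034)) = Add(Add(1467, Rational(-733, 3)), Rational(-1, 134034)) = Add(Rational(3668, 3), Rational(-1, 134034)) = Rational(54626301, 44678)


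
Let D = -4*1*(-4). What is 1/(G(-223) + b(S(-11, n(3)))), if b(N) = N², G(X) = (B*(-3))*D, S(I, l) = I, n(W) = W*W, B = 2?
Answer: 1/25 ≈ 0.040000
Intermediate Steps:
n(W) = W²
D = 16 (D = -4*(-4) = 16)
G(X) = -96 (G(X) = (2*(-3))*16 = -6*16 = -96)
1/(G(-223) + b(S(-11, n(3)))) = 1/(-96 + (-11)²) = 1/(-96 + 121) = 1/25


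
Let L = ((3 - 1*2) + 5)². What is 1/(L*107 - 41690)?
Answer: -1/37838 ≈ -2.6428e-5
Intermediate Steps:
L = 36 (L = ((3 - 2) + 5)² = (1 + 5)² = 6² = 36)
1/(L*107 - 41690) = 1/(36*107 - 41690) = 1/(3852 - 41690) = 1/(-37838) = -1/37838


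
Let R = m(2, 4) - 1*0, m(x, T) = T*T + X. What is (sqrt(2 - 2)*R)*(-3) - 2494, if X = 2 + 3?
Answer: -2494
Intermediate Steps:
X = 5
m(x, T) = 5 + T**2 (m(x, T) = T*T + 5 = T**2 + 5 = 5 + T**2)
R = 21 (R = (5 + 4**2) - 1*0 = (5 + 16) + 0 = 21 + 0 = 21)
(sqrt(2 - 2)*R)*(-3) - 2494 = (sqrt(2 - 2)*21)*(-3) - 2494 = (sqrt(0)*21)*(-3) - 2494 = (0*21)*(-3) - 2494 = 0*(-3) - 2494 = 0 - 2494 = -2494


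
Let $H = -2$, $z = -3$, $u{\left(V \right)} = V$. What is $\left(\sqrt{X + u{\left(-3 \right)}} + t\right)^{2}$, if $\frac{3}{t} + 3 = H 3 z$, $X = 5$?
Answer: $\frac{51}{25} + \frac{2 \sqrt{2}}{5} \approx 2.6057$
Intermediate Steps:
$t = \frac{1}{5}$ ($t = \frac{3}{-3 + \left(-2\right) 3 \left(-3\right)} = \frac{3}{-3 - -18} = \frac{3}{-3 + 18} = \frac{3}{15} = 3 \cdot \frac{1}{15} = \frac{1}{5} \approx 0.2$)
$\left(\sqrt{X + u{\left(-3 \right)}} + t\right)^{2} = \left(\sqrt{5 - 3} + \frac{1}{5}\right)^{2} = \left(\sqrt{2} + \frac{1}{5}\right)^{2} = \left(\frac{1}{5} + \sqrt{2}\right)^{2}$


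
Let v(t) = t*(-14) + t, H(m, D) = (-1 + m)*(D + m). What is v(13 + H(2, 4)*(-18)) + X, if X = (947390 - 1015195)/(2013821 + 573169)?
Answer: 638972969/517398 ≈ 1235.0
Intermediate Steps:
v(t) = -13*t (v(t) = -14*t + t = -13*t)
X = -13561/517398 (X = -67805/2586990 = -67805*1/2586990 = -13561/517398 ≈ -0.026210)
v(13 + H(2, 4)*(-18)) + X = -13*(13 + (2**2 - 1*4 - 1*2 + 4*2)*(-18)) - 13561/517398 = -13*(13 + (4 - 4 - 2 + 8)*(-18)) - 13561/517398 = -13*(13 + 6*(-18)) - 13561/517398 = -13*(13 - 108) - 13561/517398 = -13*(-95) - 13561/517398 = 1235 - 13561/517398 = 638972969/517398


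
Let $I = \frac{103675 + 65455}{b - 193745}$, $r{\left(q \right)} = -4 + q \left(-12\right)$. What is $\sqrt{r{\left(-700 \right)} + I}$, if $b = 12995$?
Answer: $\frac{\sqrt{109708589001}}{3615} \approx 91.625$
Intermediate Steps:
$r{\left(q \right)} = -4 - 12 q$
$I = - \frac{16913}{18075}$ ($I = \frac{103675 + 65455}{12995 - 193745} = \frac{169130}{-180750} = 169130 \left(- \frac{1}{180750}\right) = - \frac{16913}{18075} \approx -0.93571$)
$\sqrt{r{\left(-700 \right)} + I} = \sqrt{\left(-4 - -8400\right) - \frac{16913}{18075}} = \sqrt{\left(-4 + 8400\right) - \frac{16913}{18075}} = \sqrt{8396 - \frac{16913}{18075}} = \sqrt{\frac{151740787}{18075}} = \frac{\sqrt{109708589001}}{3615}$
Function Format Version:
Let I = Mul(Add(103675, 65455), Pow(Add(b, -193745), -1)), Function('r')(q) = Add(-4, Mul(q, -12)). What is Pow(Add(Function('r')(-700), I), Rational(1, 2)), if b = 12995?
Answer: Mul(Rational(1, 3615), Pow(109708589001, Rational(1, 2))) ≈ 91.625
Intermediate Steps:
Function('r')(q) = Add(-4, Mul(-12, q))
I = Rational(-16913, 18075) (I = Mul(Add(103675, 65455), Pow(Add(12995, -193745), -1)) = Mul(169130, Pow(-180750, -1)) = Mul(169130, Rational(-1, 180750)) = Rational(-16913, 18075) ≈ -0.93571)
Pow(Add(Function('r')(-700), I), Rational(1, 2)) = Pow(Add(Add(-4, Mul(-12, -700)), Rational(-16913, 18075)), Rational(1, 2)) = Pow(Add(Add(-4, 8400), Rational(-16913, 18075)), Rational(1, 2)) = Pow(Add(8396, Rational(-16913, 18075)), Rational(1, 2)) = Pow(Rational(151740787, 18075), Rational(1, 2)) = Mul(Rational(1, 3615), Pow(109708589001, Rational(1, 2)))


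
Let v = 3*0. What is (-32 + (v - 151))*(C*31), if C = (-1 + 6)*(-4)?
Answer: 113460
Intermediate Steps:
C = -20 (C = 5*(-4) = -20)
v = 0
(-32 + (v - 151))*(C*31) = (-32 + (0 - 151))*(-20*31) = (-32 - 151)*(-620) = -183*(-620) = 113460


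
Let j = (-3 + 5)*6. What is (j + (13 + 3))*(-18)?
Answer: -504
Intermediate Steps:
j = 12 (j = 2*6 = 12)
(j + (13 + 3))*(-18) = (12 + (13 + 3))*(-18) = (12 + 16)*(-18) = 28*(-18) = -504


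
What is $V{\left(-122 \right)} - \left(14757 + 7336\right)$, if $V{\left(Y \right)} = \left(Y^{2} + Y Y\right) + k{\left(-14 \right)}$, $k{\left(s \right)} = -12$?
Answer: $7663$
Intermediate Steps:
$V{\left(Y \right)} = -12 + 2 Y^{2}$ ($V{\left(Y \right)} = \left(Y^{2} + Y Y\right) - 12 = \left(Y^{2} + Y^{2}\right) - 12 = 2 Y^{2} - 12 = -12 + 2 Y^{2}$)
$V{\left(-122 \right)} - \left(14757 + 7336\right) = \left(-12 + 2 \left(-122\right)^{2}\right) - \left(14757 + 7336\right) = \left(-12 + 2 \cdot 14884\right) - 22093 = \left(-12 + 29768\right) - 22093 = 29756 - 22093 = 7663$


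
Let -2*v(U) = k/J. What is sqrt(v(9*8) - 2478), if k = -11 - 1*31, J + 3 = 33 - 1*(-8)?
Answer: I*sqrt(3577434)/38 ≈ 49.774*I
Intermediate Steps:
J = 38 (J = -3 + (33 - 1*(-8)) = -3 + (33 + 8) = -3 + 41 = 38)
k = -42 (k = -11 - 31 = -42)
v(U) = 21/38 (v(U) = -(-21)/38 = -1/2*(-21/19) = 21/38)
sqrt(v(9*8) - 2478) = sqrt(21/38 - 2478) = sqrt(-94143/38) = I*sqrt(3577434)/38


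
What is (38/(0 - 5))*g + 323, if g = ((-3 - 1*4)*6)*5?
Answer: 1919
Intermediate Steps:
g = -210 (g = ((-3 - 4)*6)*5 = -7*6*5 = -42*5 = -210)
(38/(0 - 5))*g + 323 = (38/(0 - 5))*(-210) + 323 = (38/(-5))*(-210) + 323 = (38*(-⅕))*(-210) + 323 = -38/5*(-210) + 323 = 1596 + 323 = 1919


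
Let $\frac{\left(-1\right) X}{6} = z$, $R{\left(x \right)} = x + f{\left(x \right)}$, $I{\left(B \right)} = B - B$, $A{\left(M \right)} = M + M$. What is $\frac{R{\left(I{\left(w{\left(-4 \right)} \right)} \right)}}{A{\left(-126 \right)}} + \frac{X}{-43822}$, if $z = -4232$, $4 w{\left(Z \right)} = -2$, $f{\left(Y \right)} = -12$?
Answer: $- \frac{244705}{460131} \approx -0.53182$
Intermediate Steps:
$A{\left(M \right)} = 2 M$
$w{\left(Z \right)} = - \frac{1}{2}$ ($w{\left(Z \right)} = \frac{1}{4} \left(-2\right) = - \frac{1}{2}$)
$I{\left(B \right)} = 0$
$R{\left(x \right)} = -12 + x$ ($R{\left(x \right)} = x - 12 = -12 + x$)
$X = 25392$ ($X = \left(-6\right) \left(-4232\right) = 25392$)
$\frac{R{\left(I{\left(w{\left(-4 \right)} \right)} \right)}}{A{\left(-126 \right)}} + \frac{X}{-43822} = \frac{-12 + 0}{2 \left(-126\right)} + \frac{25392}{-43822} = - \frac{12}{-252} + 25392 \left(- \frac{1}{43822}\right) = \left(-12\right) \left(- \frac{1}{252}\right) - \frac{12696}{21911} = \frac{1}{21} - \frac{12696}{21911} = - \frac{244705}{460131}$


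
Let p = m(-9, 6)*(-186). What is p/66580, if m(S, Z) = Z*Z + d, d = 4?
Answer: -372/3329 ≈ -0.11175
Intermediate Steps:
m(S, Z) = 4 + Z² (m(S, Z) = Z*Z + 4 = Z² + 4 = 4 + Z²)
p = -7440 (p = (4 + 6²)*(-186) = (4 + 36)*(-186) = 40*(-186) = -7440)
p/66580 = -7440/66580 = -7440*1/66580 = -372/3329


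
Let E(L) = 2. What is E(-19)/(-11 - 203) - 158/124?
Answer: -8515/6634 ≈ -1.2835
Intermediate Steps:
E(-19)/(-11 - 203) - 158/124 = 2/(-11 - 203) - 158/124 = 2/(-214) - 158*1/124 = 2*(-1/214) - 79/62 = -1/107 - 79/62 = -8515/6634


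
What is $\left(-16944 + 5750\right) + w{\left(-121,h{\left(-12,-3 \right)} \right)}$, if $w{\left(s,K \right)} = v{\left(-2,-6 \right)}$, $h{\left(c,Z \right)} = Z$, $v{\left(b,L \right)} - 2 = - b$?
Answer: $-11190$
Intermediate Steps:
$v{\left(b,L \right)} = 2 - b$
$w{\left(s,K \right)} = 4$ ($w{\left(s,K \right)} = 2 - -2 = 2 + 2 = 4$)
$\left(-16944 + 5750\right) + w{\left(-121,h{\left(-12,-3 \right)} \right)} = \left(-16944 + 5750\right) + 4 = -11194 + 4 = -11190$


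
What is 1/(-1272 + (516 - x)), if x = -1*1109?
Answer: 1/353 ≈ 0.0028329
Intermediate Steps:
x = -1109
1/(-1272 + (516 - x)) = 1/(-1272 + (516 - 1*(-1109))) = 1/(-1272 + (516 + 1109)) = 1/(-1272 + 1625) = 1/353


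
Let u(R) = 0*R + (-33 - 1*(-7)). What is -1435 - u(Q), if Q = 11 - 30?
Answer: -1409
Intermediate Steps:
Q = -19
u(R) = -26 (u(R) = 0 + (-33 + 7) = 0 - 26 = -26)
-1435 - u(Q) = -1435 - 1*(-26) = -1435 + 26 = -1409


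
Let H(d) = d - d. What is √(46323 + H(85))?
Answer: 3*√5147 ≈ 215.23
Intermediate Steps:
H(d) = 0
√(46323 + H(85)) = √(46323 + 0) = √46323 = 3*√5147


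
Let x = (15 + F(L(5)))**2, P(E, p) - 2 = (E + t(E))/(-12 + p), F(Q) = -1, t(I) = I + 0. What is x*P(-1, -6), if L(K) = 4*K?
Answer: 3724/9 ≈ 413.78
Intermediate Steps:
t(I) = I
P(E, p) = 2 + 2*E/(-12 + p) (P(E, p) = 2 + (E + E)/(-12 + p) = 2 + (2*E)/(-12 + p) = 2 + 2*E/(-12 + p))
x = 196 (x = (15 - 1)**2 = 14**2 = 196)
x*P(-1, -6) = 196*(2*(-12 - 1 - 6)/(-12 - 6)) = 196*(2*(-19)/(-18)) = 196*(2*(-1/18)*(-19)) = 196*(19/9) = 3724/9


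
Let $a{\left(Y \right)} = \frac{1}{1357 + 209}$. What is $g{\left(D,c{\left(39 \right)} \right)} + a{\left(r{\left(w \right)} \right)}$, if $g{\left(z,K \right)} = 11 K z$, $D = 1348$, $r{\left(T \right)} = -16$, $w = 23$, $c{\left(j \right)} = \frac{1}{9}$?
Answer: $\frac{2580073}{1566} \approx 1647.6$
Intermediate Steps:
$c{\left(j \right)} = \frac{1}{9}$
$a{\left(Y \right)} = \frac{1}{1566}$
$g{\left(z,K \right)} = 11 K z$
$g{\left(D,c{\left(39 \right)} \right)} + a{\left(r{\left(w \right)} \right)} = 11 \cdot \frac{1}{9} \cdot 1348 + \frac{1}{1566} = \frac{14828}{9} + \frac{1}{1566} = \frac{2580073}{1566}$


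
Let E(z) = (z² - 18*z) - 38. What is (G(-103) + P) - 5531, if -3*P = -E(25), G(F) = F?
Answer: -16765/3 ≈ -5588.3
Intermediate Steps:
E(z) = -38 + z² - 18*z
P = 137/3 (P = -(-1)*(-38 + 25² - 18*25)/3 = -(-1)*(-38 + 625 - 450)/3 = -(-1)*137/3 = -⅓*(-137) = 137/3 ≈ 45.667)
(G(-103) + P) - 5531 = (-103 + 137/3) - 5531 = -172/3 - 5531 = -16765/3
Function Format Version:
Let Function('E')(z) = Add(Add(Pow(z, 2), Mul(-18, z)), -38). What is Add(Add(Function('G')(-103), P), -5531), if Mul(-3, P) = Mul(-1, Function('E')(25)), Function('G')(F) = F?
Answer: Rational(-16765, 3) ≈ -5588.3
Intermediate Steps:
Function('E')(z) = Add(-38, Pow(z, 2), Mul(-18, z))
P = Rational(137, 3) (P = Mul(Rational(-1, 3), Mul(-1, Add(-38, Pow(25, 2), Mul(-18, 25)))) = Mul(Rational(-1, 3), Mul(-1, Add(-38, 625, -450))) = Mul(Rational(-1, 3), Mul(-1, 137)) = Mul(Rational(-1, 3), -137) = Rational(137, 3) ≈ 45.667)
Add(Add(Function('G')(-103), P), -5531) = Add(Add(-103, Rational(137, 3)), -5531) = Add(Rational(-172, 3), -5531) = Rational(-16765, 3)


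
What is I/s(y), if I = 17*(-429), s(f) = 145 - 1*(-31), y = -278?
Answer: -663/16 ≈ -41.438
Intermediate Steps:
s(f) = 176 (s(f) = 145 + 31 = 176)
I = -7293
I/s(y) = -7293/176 = -7293*1/176 = -663/16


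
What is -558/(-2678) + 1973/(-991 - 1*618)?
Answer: -2192936/2154451 ≈ -1.0179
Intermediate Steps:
-558/(-2678) + 1973/(-991 - 1*618) = -558*(-1/2678) + 1973/(-991 - 618) = 279/1339 + 1973/(-1609) = 279/1339 + 1973*(-1/1609) = 279/1339 - 1973/1609 = -2192936/2154451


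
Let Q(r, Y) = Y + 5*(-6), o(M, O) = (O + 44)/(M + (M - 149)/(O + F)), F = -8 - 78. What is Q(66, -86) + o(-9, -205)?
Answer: -10375/107 ≈ -96.963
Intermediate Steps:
F = -86
o(M, O) = (44 + O)/(M + (-149 + M)/(-86 + O)) (o(M, O) = (O + 44)/(M + (M - 149)/(O - 86)) = (44 + O)/(M + (-149 + M)/(-86 + O)))
Q(r, Y) = -30 + Y (Q(r, Y) = Y - 30 = -30 + Y)
Q(66, -86) + o(-9, -205) = (-30 - 86) + (-3784 + (-205)² - 42*(-205))/(-149 - 85*(-9) - 9*(-205)) = -116 + (-3784 + 42025 + 8610)/(-149 + 765 + 1845) = -116 + 46851/2461 = -116 + (1/2461)*46851 = -116 + 2037/107 = -10375/107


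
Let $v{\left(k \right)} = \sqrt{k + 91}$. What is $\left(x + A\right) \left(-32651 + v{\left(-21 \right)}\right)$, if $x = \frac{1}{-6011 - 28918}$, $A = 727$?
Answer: $- \frac{829119315682}{34929} + \frac{25393382 \sqrt{70}}{34929} \approx -2.3731 \cdot 10^{7}$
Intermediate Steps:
$x = - \frac{1}{34929}$ ($x = \frac{1}{-34929} = - \frac{1}{34929} \approx -2.8629 \cdot 10^{-5}$)
$v{\left(k \right)} = \sqrt{91 + k}$
$\left(x + A\right) \left(-32651 + v{\left(-21 \right)}\right) = \left(- \frac{1}{34929} + 727\right) \left(-32651 + \sqrt{91 - 21}\right) = \frac{25393382 \left(-32651 + \sqrt{70}\right)}{34929} = - \frac{829119315682}{34929} + \frac{25393382 \sqrt{70}}{34929}$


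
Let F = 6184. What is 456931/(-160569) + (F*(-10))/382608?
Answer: -67527428/22454307 ≈ -3.0073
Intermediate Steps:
456931/(-160569) + (F*(-10))/382608 = 456931/(-160569) + (6184*(-10))/382608 = 456931*(-1/160569) - 61840*1/382608 = -24049/8451 - 3865/23913 = -67527428/22454307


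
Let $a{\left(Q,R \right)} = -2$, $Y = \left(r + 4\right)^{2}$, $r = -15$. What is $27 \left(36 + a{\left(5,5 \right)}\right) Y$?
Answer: $111078$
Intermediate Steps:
$Y = 121$ ($Y = \left(-15 + 4\right)^{2} = \left(-11\right)^{2} = 121$)
$27 \left(36 + a{\left(5,5 \right)}\right) Y = 27 \left(36 - 2\right) 121 = 27 \cdot 34 \cdot 121 = 918 \cdot 121 = 111078$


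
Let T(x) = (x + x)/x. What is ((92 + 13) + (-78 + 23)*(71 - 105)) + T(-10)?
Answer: 1977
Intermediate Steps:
T(x) = 2 (T(x) = (2*x)/x = 2)
((92 + 13) + (-78 + 23)*(71 - 105)) + T(-10) = ((92 + 13) + (-78 + 23)*(71 - 105)) + 2 = (105 - 55*(-34)) + 2 = (105 + 1870) + 2 = 1975 + 2 = 1977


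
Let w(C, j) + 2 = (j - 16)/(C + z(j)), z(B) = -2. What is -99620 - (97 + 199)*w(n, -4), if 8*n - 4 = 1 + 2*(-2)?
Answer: -306556/3 ≈ -1.0219e+5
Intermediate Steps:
n = ⅛ (n = ½ + (1 + 2*(-2))/8 = ½ + (1 - 4)/8 = ½ + (⅛)*(-3) = ½ - 3/8 = ⅛ ≈ 0.12500)
w(C, j) = -2 + (-16 + j)/(-2 + C) (w(C, j) = -2 + (j - 16)/(C - 2) = -2 + (-16 + j)/(-2 + C))
-99620 - (97 + 199)*w(n, -4) = -99620 - (97 + 199)*(-12 - 4 - 2*⅛)/(-2 + ⅛) = -99620 - 296*(-12 - 4 - ¼)/(-15/8) = -99620 - 296*(-8/15*(-65/4)) = -99620 - 296*26/3 = -99620 - 1*7696/3 = -99620 - 7696/3 = -306556/3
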